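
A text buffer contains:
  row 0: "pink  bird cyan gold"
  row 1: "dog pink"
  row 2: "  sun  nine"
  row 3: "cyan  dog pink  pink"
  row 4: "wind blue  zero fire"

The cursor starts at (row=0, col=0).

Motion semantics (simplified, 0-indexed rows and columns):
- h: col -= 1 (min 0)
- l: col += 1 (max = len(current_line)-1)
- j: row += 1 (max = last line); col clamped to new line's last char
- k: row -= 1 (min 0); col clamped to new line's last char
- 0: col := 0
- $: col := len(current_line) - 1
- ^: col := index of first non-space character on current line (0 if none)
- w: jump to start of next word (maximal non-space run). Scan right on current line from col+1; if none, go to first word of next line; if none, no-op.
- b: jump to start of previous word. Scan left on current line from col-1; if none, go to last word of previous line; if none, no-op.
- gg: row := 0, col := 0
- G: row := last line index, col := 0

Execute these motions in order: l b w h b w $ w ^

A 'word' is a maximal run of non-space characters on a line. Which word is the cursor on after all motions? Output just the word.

After 1 (l): row=0 col=1 char='i'
After 2 (b): row=0 col=0 char='p'
After 3 (w): row=0 col=6 char='b'
After 4 (h): row=0 col=5 char='_'
After 5 (b): row=0 col=0 char='p'
After 6 (w): row=0 col=6 char='b'
After 7 ($): row=0 col=19 char='d'
After 8 (w): row=1 col=0 char='d'
After 9 (^): row=1 col=0 char='d'

Answer: dog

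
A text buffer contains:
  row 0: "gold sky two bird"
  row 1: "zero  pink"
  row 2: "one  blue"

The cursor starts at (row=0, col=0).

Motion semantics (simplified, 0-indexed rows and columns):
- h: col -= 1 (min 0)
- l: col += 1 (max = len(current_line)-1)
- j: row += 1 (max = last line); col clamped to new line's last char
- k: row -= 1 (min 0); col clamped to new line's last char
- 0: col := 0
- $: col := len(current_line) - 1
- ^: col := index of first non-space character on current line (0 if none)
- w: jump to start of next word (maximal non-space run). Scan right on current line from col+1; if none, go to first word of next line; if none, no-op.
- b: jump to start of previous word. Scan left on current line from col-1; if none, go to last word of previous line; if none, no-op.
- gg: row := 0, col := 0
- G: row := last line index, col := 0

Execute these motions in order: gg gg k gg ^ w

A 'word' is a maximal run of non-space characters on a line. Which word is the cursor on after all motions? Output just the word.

Answer: sky

Derivation:
After 1 (gg): row=0 col=0 char='g'
After 2 (gg): row=0 col=0 char='g'
After 3 (k): row=0 col=0 char='g'
After 4 (gg): row=0 col=0 char='g'
After 5 (^): row=0 col=0 char='g'
After 6 (w): row=0 col=5 char='s'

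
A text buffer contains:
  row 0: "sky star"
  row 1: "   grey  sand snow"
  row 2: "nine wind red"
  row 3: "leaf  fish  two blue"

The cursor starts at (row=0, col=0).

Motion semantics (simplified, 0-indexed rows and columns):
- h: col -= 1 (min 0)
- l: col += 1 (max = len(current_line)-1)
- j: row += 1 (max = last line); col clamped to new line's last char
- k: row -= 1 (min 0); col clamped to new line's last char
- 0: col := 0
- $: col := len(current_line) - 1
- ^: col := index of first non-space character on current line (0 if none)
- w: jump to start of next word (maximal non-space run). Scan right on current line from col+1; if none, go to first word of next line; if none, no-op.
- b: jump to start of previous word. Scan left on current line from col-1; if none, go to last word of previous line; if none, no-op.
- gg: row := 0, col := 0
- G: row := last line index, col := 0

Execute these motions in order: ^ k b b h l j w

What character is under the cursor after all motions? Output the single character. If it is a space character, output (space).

Answer: g

Derivation:
After 1 (^): row=0 col=0 char='s'
After 2 (k): row=0 col=0 char='s'
After 3 (b): row=0 col=0 char='s'
After 4 (b): row=0 col=0 char='s'
After 5 (h): row=0 col=0 char='s'
After 6 (l): row=0 col=1 char='k'
After 7 (j): row=1 col=1 char='_'
After 8 (w): row=1 col=3 char='g'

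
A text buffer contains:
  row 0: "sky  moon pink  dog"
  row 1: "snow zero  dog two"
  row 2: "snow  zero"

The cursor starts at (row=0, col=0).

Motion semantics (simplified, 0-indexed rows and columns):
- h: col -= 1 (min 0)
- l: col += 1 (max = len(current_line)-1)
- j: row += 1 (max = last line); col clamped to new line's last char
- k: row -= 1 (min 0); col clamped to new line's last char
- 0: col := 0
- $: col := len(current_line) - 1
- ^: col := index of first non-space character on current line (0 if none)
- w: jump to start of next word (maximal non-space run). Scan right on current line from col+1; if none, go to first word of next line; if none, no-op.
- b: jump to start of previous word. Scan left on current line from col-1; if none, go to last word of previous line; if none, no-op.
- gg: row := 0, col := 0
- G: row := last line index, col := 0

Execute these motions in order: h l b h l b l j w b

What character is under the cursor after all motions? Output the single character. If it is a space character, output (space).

After 1 (h): row=0 col=0 char='s'
After 2 (l): row=0 col=1 char='k'
After 3 (b): row=0 col=0 char='s'
After 4 (h): row=0 col=0 char='s'
After 5 (l): row=0 col=1 char='k'
After 6 (b): row=0 col=0 char='s'
After 7 (l): row=0 col=1 char='k'
After 8 (j): row=1 col=1 char='n'
After 9 (w): row=1 col=5 char='z'
After 10 (b): row=1 col=0 char='s'

Answer: s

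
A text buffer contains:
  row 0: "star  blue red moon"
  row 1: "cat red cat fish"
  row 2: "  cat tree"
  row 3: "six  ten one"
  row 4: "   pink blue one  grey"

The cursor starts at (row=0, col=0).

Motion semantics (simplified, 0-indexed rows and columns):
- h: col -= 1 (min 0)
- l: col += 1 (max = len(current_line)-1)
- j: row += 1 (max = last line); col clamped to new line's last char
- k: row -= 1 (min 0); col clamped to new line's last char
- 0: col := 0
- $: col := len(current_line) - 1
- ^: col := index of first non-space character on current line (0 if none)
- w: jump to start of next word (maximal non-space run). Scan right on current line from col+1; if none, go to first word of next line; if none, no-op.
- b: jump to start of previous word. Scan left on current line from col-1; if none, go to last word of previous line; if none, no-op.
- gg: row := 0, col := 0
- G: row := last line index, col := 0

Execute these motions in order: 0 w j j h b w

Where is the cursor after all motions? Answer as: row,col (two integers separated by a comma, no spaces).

After 1 (0): row=0 col=0 char='s'
After 2 (w): row=0 col=6 char='b'
After 3 (j): row=1 col=6 char='d'
After 4 (j): row=2 col=6 char='t'
After 5 (h): row=2 col=5 char='_'
After 6 (b): row=2 col=2 char='c'
After 7 (w): row=2 col=6 char='t'

Answer: 2,6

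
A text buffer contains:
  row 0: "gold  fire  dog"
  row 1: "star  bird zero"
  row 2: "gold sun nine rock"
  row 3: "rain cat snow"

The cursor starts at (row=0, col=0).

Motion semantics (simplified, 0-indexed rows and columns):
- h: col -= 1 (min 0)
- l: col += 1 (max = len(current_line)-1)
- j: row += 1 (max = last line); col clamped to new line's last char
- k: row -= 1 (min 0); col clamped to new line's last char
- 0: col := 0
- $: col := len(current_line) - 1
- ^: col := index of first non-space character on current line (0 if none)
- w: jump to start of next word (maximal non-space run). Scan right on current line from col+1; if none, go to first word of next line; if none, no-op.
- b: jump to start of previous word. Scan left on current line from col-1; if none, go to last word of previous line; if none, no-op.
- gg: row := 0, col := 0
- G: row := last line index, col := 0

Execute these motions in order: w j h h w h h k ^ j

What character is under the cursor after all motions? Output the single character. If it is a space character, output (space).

Answer: s

Derivation:
After 1 (w): row=0 col=6 char='f'
After 2 (j): row=1 col=6 char='b'
After 3 (h): row=1 col=5 char='_'
After 4 (h): row=1 col=4 char='_'
After 5 (w): row=1 col=6 char='b'
After 6 (h): row=1 col=5 char='_'
After 7 (h): row=1 col=4 char='_'
After 8 (k): row=0 col=4 char='_'
After 9 (^): row=0 col=0 char='g'
After 10 (j): row=1 col=0 char='s'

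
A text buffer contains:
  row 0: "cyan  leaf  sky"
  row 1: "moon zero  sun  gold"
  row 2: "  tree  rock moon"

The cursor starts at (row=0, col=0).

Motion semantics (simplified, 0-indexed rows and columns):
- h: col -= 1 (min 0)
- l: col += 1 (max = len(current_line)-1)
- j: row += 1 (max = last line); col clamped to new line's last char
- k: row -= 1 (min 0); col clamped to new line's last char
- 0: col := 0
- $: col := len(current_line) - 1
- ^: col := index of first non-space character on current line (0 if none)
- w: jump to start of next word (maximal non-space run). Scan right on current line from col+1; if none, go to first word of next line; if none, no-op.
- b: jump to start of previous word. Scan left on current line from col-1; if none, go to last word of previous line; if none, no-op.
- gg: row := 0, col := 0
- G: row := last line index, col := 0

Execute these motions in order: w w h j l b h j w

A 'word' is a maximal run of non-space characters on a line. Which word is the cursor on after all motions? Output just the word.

Answer: moon

Derivation:
After 1 (w): row=0 col=6 char='l'
After 2 (w): row=0 col=12 char='s'
After 3 (h): row=0 col=11 char='_'
After 4 (j): row=1 col=11 char='s'
After 5 (l): row=1 col=12 char='u'
After 6 (b): row=1 col=11 char='s'
After 7 (h): row=1 col=10 char='_'
After 8 (j): row=2 col=10 char='c'
After 9 (w): row=2 col=13 char='m'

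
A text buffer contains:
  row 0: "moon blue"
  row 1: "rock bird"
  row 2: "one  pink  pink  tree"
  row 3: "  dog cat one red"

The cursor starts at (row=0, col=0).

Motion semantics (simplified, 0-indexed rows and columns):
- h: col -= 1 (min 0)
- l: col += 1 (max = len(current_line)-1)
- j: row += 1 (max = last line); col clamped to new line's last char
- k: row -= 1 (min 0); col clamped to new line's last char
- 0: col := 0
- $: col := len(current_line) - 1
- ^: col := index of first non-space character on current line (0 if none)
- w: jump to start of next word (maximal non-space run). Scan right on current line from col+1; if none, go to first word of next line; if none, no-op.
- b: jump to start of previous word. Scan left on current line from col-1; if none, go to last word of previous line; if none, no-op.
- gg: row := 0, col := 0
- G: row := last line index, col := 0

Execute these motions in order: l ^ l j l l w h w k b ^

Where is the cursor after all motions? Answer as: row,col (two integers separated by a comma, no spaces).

After 1 (l): row=0 col=1 char='o'
After 2 (^): row=0 col=0 char='m'
After 3 (l): row=0 col=1 char='o'
After 4 (j): row=1 col=1 char='o'
After 5 (l): row=1 col=2 char='c'
After 6 (l): row=1 col=3 char='k'
After 7 (w): row=1 col=5 char='b'
After 8 (h): row=1 col=4 char='_'
After 9 (w): row=1 col=5 char='b'
After 10 (k): row=0 col=5 char='b'
After 11 (b): row=0 col=0 char='m'
After 12 (^): row=0 col=0 char='m'

Answer: 0,0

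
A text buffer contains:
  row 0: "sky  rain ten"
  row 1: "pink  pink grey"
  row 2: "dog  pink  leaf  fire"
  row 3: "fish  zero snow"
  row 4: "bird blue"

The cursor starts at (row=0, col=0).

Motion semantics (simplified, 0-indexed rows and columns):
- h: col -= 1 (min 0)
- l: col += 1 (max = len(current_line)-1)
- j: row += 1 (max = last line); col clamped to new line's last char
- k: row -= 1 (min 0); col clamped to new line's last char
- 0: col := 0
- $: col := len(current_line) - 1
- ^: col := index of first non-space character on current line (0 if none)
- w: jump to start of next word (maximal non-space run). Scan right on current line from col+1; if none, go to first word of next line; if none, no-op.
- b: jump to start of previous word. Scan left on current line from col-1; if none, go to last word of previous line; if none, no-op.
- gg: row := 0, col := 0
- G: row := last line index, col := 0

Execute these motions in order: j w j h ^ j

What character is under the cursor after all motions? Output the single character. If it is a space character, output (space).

After 1 (j): row=1 col=0 char='p'
After 2 (w): row=1 col=6 char='p'
After 3 (j): row=2 col=6 char='i'
After 4 (h): row=2 col=5 char='p'
After 5 (^): row=2 col=0 char='d'
After 6 (j): row=3 col=0 char='f'

Answer: f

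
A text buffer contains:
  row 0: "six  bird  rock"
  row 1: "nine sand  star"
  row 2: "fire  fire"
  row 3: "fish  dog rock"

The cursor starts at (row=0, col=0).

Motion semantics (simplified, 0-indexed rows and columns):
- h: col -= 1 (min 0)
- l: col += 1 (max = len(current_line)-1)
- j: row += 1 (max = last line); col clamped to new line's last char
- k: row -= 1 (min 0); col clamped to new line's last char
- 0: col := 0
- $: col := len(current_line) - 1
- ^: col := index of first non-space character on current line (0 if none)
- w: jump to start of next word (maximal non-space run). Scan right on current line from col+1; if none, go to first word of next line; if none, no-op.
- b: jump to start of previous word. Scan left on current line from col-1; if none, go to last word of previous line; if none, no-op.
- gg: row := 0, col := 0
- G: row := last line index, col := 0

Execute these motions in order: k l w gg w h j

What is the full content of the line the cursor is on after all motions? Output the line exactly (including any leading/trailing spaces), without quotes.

After 1 (k): row=0 col=0 char='s'
After 2 (l): row=0 col=1 char='i'
After 3 (w): row=0 col=5 char='b'
After 4 (gg): row=0 col=0 char='s'
After 5 (w): row=0 col=5 char='b'
After 6 (h): row=0 col=4 char='_'
After 7 (j): row=1 col=4 char='_'

Answer: nine sand  star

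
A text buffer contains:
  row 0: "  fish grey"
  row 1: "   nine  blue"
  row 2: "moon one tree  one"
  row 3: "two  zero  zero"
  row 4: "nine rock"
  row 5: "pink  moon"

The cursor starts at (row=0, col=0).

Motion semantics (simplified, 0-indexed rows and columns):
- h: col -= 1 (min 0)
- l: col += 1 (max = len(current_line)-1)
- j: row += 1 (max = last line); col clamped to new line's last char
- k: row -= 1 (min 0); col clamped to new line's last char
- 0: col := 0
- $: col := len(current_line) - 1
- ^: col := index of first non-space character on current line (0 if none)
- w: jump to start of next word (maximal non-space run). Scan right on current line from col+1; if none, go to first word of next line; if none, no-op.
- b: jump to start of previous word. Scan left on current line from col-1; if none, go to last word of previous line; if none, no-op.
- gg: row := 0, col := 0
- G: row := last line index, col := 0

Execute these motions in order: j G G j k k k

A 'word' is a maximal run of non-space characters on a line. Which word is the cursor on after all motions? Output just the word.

After 1 (j): row=1 col=0 char='_'
After 2 (G): row=5 col=0 char='p'
After 3 (G): row=5 col=0 char='p'
After 4 (j): row=5 col=0 char='p'
After 5 (k): row=4 col=0 char='n'
After 6 (k): row=3 col=0 char='t'
After 7 (k): row=2 col=0 char='m'

Answer: moon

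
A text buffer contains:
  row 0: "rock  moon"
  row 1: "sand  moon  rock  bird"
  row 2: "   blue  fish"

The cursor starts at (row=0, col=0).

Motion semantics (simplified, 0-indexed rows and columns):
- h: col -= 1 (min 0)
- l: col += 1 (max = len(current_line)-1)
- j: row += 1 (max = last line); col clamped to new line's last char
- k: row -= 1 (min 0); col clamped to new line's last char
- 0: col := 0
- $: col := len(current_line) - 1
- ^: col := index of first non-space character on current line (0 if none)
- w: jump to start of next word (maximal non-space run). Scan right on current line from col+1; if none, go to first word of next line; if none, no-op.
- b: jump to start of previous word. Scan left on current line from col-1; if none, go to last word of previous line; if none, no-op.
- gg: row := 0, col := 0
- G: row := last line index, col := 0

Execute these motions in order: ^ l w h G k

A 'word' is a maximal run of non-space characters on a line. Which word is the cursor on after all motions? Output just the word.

Answer: sand

Derivation:
After 1 (^): row=0 col=0 char='r'
After 2 (l): row=0 col=1 char='o'
After 3 (w): row=0 col=6 char='m'
After 4 (h): row=0 col=5 char='_'
After 5 (G): row=2 col=0 char='_'
After 6 (k): row=1 col=0 char='s'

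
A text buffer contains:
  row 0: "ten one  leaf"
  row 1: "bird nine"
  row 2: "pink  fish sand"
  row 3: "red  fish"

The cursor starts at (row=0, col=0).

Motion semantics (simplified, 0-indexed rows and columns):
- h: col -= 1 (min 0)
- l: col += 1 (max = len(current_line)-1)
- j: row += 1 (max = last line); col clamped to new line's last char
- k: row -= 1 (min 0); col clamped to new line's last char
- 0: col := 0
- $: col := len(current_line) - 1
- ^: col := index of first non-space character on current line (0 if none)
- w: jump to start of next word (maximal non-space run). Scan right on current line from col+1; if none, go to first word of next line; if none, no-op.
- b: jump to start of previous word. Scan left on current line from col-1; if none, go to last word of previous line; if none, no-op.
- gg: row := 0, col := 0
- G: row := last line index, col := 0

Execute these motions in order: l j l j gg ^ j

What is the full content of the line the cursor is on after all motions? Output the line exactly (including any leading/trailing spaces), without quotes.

Answer: bird nine

Derivation:
After 1 (l): row=0 col=1 char='e'
After 2 (j): row=1 col=1 char='i'
After 3 (l): row=1 col=2 char='r'
After 4 (j): row=2 col=2 char='n'
After 5 (gg): row=0 col=0 char='t'
After 6 (^): row=0 col=0 char='t'
After 7 (j): row=1 col=0 char='b'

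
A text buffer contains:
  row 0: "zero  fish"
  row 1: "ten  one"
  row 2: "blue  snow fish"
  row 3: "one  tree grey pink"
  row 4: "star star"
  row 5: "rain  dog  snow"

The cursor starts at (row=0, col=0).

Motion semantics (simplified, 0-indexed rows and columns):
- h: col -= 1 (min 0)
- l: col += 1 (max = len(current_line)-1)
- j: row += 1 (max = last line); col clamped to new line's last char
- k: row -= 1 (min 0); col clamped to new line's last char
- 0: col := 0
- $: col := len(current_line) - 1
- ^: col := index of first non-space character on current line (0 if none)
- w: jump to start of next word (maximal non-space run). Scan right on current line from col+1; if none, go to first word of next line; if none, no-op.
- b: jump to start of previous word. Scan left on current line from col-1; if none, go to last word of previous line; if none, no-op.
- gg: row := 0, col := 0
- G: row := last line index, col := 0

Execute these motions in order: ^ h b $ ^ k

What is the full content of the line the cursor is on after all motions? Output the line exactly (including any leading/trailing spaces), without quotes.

Answer: zero  fish

Derivation:
After 1 (^): row=0 col=0 char='z'
After 2 (h): row=0 col=0 char='z'
After 3 (b): row=0 col=0 char='z'
After 4 ($): row=0 col=9 char='h'
After 5 (^): row=0 col=0 char='z'
After 6 (k): row=0 col=0 char='z'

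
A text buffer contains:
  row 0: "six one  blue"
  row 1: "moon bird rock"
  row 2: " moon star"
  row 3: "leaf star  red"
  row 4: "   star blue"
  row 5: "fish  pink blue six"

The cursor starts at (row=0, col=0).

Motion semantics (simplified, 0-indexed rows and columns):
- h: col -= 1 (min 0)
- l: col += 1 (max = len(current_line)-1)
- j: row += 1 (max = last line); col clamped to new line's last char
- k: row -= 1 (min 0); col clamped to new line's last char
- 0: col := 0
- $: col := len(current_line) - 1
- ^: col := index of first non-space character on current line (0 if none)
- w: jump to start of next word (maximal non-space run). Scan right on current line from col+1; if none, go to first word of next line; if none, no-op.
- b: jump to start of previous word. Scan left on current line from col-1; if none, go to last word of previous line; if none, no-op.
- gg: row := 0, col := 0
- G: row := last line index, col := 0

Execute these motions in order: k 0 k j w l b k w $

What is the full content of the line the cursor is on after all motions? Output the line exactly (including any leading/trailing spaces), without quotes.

Answer: six one  blue

Derivation:
After 1 (k): row=0 col=0 char='s'
After 2 (0): row=0 col=0 char='s'
After 3 (k): row=0 col=0 char='s'
After 4 (j): row=1 col=0 char='m'
After 5 (w): row=1 col=5 char='b'
After 6 (l): row=1 col=6 char='i'
After 7 (b): row=1 col=5 char='b'
After 8 (k): row=0 col=5 char='n'
After 9 (w): row=0 col=9 char='b'
After 10 ($): row=0 col=12 char='e'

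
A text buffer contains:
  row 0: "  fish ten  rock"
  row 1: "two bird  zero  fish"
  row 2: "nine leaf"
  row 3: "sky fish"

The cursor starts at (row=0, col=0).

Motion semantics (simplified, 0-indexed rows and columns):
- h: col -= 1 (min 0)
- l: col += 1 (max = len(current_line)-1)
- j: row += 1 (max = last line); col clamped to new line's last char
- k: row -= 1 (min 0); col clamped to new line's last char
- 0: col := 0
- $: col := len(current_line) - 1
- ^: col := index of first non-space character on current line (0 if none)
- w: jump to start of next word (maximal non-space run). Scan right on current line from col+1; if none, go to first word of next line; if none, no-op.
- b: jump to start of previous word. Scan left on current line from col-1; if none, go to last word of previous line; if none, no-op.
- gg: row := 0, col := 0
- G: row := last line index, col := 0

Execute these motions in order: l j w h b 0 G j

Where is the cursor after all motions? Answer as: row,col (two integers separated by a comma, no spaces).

Answer: 3,0

Derivation:
After 1 (l): row=0 col=1 char='_'
After 2 (j): row=1 col=1 char='w'
After 3 (w): row=1 col=4 char='b'
After 4 (h): row=1 col=3 char='_'
After 5 (b): row=1 col=0 char='t'
After 6 (0): row=1 col=0 char='t'
After 7 (G): row=3 col=0 char='s'
After 8 (j): row=3 col=0 char='s'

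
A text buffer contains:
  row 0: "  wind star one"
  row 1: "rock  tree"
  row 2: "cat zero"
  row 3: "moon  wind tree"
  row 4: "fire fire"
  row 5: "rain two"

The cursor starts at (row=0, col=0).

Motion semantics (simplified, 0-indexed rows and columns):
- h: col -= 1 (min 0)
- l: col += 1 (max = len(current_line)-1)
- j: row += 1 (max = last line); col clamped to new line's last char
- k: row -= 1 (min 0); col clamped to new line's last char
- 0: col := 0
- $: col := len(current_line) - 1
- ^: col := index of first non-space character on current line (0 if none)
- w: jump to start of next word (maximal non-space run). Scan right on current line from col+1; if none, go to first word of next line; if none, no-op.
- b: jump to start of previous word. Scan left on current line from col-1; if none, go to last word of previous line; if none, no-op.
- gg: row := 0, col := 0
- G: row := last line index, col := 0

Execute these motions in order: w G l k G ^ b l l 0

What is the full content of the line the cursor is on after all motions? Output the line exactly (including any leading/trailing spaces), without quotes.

Answer: fire fire

Derivation:
After 1 (w): row=0 col=2 char='w'
After 2 (G): row=5 col=0 char='r'
After 3 (l): row=5 col=1 char='a'
After 4 (k): row=4 col=1 char='i'
After 5 (G): row=5 col=0 char='r'
After 6 (^): row=5 col=0 char='r'
After 7 (b): row=4 col=5 char='f'
After 8 (l): row=4 col=6 char='i'
After 9 (l): row=4 col=7 char='r'
After 10 (0): row=4 col=0 char='f'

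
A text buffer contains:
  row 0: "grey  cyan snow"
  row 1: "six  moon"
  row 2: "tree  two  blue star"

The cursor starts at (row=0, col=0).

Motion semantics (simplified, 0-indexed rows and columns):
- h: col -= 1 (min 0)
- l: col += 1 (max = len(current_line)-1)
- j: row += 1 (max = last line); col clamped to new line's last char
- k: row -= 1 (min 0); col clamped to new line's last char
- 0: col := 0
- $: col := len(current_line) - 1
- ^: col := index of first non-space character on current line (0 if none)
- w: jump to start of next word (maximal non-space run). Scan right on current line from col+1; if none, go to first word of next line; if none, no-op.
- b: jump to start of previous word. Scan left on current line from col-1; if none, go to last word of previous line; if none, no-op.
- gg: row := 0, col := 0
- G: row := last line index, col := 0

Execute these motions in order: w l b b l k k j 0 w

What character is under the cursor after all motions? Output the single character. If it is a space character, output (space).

After 1 (w): row=0 col=6 char='c'
After 2 (l): row=0 col=7 char='y'
After 3 (b): row=0 col=6 char='c'
After 4 (b): row=0 col=0 char='g'
After 5 (l): row=0 col=1 char='r'
After 6 (k): row=0 col=1 char='r'
After 7 (k): row=0 col=1 char='r'
After 8 (j): row=1 col=1 char='i'
After 9 (0): row=1 col=0 char='s'
After 10 (w): row=1 col=5 char='m'

Answer: m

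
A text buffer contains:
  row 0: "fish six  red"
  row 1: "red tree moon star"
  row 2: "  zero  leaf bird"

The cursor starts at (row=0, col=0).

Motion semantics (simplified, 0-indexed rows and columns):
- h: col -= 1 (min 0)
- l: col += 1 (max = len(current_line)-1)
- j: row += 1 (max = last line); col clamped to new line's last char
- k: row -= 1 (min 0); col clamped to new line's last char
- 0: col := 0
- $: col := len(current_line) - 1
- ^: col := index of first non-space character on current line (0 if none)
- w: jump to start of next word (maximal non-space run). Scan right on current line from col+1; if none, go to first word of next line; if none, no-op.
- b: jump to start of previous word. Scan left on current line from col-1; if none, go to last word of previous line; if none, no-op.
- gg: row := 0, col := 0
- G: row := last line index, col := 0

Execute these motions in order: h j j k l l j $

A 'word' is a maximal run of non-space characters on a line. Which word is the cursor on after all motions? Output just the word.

After 1 (h): row=0 col=0 char='f'
After 2 (j): row=1 col=0 char='r'
After 3 (j): row=2 col=0 char='_'
After 4 (k): row=1 col=0 char='r'
After 5 (l): row=1 col=1 char='e'
After 6 (l): row=1 col=2 char='d'
After 7 (j): row=2 col=2 char='z'
After 8 ($): row=2 col=16 char='d'

Answer: bird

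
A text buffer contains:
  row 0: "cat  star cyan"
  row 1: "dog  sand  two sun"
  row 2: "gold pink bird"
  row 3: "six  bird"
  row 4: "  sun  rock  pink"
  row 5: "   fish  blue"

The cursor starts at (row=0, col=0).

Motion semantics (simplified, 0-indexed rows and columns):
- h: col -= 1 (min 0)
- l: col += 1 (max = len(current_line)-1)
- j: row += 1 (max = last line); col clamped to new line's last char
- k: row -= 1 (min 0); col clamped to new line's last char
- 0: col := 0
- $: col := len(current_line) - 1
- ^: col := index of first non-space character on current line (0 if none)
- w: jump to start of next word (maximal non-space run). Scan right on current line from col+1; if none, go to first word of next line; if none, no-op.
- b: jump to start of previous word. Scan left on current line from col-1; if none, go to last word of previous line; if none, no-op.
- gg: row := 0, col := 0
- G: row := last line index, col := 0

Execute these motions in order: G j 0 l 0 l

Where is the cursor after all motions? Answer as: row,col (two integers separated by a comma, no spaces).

After 1 (G): row=5 col=0 char='_'
After 2 (j): row=5 col=0 char='_'
After 3 (0): row=5 col=0 char='_'
After 4 (l): row=5 col=1 char='_'
After 5 (0): row=5 col=0 char='_'
After 6 (l): row=5 col=1 char='_'

Answer: 5,1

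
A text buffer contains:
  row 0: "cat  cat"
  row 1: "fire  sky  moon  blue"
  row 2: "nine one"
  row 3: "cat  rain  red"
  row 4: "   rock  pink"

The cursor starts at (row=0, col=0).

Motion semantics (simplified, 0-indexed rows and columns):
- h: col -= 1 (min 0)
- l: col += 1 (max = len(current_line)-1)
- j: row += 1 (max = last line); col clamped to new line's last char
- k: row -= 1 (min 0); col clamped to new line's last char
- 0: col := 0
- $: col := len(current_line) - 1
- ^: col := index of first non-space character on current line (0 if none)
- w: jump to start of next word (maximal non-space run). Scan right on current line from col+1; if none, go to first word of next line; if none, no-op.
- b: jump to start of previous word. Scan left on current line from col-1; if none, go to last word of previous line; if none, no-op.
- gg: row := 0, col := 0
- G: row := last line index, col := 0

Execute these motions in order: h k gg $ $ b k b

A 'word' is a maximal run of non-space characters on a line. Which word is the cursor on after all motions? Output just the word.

After 1 (h): row=0 col=0 char='c'
After 2 (k): row=0 col=0 char='c'
After 3 (gg): row=0 col=0 char='c'
After 4 ($): row=0 col=7 char='t'
After 5 ($): row=0 col=7 char='t'
After 6 (b): row=0 col=5 char='c'
After 7 (k): row=0 col=5 char='c'
After 8 (b): row=0 col=0 char='c'

Answer: cat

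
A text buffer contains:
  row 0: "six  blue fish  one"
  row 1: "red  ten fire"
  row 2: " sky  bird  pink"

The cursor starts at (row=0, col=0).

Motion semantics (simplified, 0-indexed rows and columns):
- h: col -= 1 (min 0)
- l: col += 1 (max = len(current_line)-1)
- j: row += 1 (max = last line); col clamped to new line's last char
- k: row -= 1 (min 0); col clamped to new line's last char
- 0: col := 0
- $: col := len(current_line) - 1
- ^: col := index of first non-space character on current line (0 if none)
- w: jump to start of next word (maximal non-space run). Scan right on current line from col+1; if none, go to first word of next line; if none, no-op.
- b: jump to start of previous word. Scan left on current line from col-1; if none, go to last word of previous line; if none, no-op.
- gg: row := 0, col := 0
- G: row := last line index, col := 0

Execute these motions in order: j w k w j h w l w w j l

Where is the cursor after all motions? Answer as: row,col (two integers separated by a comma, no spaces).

After 1 (j): row=1 col=0 char='r'
After 2 (w): row=1 col=5 char='t'
After 3 (k): row=0 col=5 char='b'
After 4 (w): row=0 col=10 char='f'
After 5 (j): row=1 col=10 char='i'
After 6 (h): row=1 col=9 char='f'
After 7 (w): row=2 col=1 char='s'
After 8 (l): row=2 col=2 char='k'
After 9 (w): row=2 col=6 char='b'
After 10 (w): row=2 col=12 char='p'
After 11 (j): row=2 col=12 char='p'
After 12 (l): row=2 col=13 char='i'

Answer: 2,13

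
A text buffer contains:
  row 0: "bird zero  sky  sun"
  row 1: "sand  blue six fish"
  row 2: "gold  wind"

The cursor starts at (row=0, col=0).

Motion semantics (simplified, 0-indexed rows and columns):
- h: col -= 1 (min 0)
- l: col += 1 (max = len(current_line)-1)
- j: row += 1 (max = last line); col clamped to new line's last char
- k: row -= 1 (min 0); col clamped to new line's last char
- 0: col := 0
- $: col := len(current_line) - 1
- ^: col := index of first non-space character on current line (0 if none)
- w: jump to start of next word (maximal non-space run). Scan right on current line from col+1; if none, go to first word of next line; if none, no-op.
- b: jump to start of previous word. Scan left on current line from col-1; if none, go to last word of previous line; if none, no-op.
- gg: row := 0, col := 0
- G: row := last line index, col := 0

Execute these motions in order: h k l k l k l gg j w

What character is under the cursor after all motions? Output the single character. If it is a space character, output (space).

After 1 (h): row=0 col=0 char='b'
After 2 (k): row=0 col=0 char='b'
After 3 (l): row=0 col=1 char='i'
After 4 (k): row=0 col=1 char='i'
After 5 (l): row=0 col=2 char='r'
After 6 (k): row=0 col=2 char='r'
After 7 (l): row=0 col=3 char='d'
After 8 (gg): row=0 col=0 char='b'
After 9 (j): row=1 col=0 char='s'
After 10 (w): row=1 col=6 char='b'

Answer: b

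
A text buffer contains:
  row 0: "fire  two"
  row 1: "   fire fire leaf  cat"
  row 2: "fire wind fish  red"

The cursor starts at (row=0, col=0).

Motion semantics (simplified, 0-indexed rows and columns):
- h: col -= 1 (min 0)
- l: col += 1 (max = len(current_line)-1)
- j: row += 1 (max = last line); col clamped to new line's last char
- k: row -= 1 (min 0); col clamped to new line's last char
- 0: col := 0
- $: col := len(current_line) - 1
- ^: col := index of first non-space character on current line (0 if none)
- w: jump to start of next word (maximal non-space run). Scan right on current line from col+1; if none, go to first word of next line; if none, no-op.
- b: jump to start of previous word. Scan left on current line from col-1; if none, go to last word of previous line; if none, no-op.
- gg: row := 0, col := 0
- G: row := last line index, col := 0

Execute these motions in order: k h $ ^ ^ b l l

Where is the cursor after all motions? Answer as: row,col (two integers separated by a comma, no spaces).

After 1 (k): row=0 col=0 char='f'
After 2 (h): row=0 col=0 char='f'
After 3 ($): row=0 col=8 char='o'
After 4 (^): row=0 col=0 char='f'
After 5 (^): row=0 col=0 char='f'
After 6 (b): row=0 col=0 char='f'
After 7 (l): row=0 col=1 char='i'
After 8 (l): row=0 col=2 char='r'

Answer: 0,2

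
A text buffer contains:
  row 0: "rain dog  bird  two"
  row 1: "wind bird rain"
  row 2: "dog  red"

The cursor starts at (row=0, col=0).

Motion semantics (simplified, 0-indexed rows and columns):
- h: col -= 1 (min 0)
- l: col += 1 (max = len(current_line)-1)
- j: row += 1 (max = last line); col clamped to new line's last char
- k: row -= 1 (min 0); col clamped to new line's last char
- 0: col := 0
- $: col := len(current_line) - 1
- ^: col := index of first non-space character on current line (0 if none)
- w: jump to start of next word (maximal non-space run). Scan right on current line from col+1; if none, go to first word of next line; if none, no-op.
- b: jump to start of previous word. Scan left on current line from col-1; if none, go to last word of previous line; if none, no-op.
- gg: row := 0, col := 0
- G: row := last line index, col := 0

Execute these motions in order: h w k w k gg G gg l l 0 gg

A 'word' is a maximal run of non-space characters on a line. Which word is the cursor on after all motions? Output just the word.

After 1 (h): row=0 col=0 char='r'
After 2 (w): row=0 col=5 char='d'
After 3 (k): row=0 col=5 char='d'
After 4 (w): row=0 col=10 char='b'
After 5 (k): row=0 col=10 char='b'
After 6 (gg): row=0 col=0 char='r'
After 7 (G): row=2 col=0 char='d'
After 8 (gg): row=0 col=0 char='r'
After 9 (l): row=0 col=1 char='a'
After 10 (l): row=0 col=2 char='i'
After 11 (0): row=0 col=0 char='r'
After 12 (gg): row=0 col=0 char='r'

Answer: rain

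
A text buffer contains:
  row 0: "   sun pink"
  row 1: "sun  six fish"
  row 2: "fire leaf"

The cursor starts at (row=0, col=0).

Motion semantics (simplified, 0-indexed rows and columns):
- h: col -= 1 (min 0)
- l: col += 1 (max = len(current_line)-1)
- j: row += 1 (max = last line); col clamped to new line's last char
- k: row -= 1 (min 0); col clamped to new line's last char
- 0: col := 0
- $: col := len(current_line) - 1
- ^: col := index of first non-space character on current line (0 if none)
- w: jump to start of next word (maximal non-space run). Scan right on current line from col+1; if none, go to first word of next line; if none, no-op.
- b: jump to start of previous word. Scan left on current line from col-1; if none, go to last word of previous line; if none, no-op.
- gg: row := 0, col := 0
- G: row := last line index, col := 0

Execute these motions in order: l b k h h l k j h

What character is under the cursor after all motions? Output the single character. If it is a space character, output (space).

After 1 (l): row=0 col=1 char='_'
After 2 (b): row=0 col=1 char='_'
After 3 (k): row=0 col=1 char='_'
After 4 (h): row=0 col=0 char='_'
After 5 (h): row=0 col=0 char='_'
After 6 (l): row=0 col=1 char='_'
After 7 (k): row=0 col=1 char='_'
After 8 (j): row=1 col=1 char='u'
After 9 (h): row=1 col=0 char='s'

Answer: s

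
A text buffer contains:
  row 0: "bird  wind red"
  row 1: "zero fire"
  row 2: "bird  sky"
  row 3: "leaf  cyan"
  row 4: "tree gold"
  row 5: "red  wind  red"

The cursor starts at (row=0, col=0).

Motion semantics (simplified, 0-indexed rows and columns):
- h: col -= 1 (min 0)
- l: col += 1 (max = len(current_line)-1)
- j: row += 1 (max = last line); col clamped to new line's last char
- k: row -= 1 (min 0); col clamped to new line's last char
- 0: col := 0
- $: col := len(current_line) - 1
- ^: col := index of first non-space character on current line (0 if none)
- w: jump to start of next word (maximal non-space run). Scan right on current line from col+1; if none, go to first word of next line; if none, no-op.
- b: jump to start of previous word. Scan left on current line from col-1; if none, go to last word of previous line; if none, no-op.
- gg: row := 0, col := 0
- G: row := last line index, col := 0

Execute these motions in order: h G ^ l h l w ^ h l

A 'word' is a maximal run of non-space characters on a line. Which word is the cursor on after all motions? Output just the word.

After 1 (h): row=0 col=0 char='b'
After 2 (G): row=5 col=0 char='r'
After 3 (^): row=5 col=0 char='r'
After 4 (l): row=5 col=1 char='e'
After 5 (h): row=5 col=0 char='r'
After 6 (l): row=5 col=1 char='e'
After 7 (w): row=5 col=5 char='w'
After 8 (^): row=5 col=0 char='r'
After 9 (h): row=5 col=0 char='r'
After 10 (l): row=5 col=1 char='e'

Answer: red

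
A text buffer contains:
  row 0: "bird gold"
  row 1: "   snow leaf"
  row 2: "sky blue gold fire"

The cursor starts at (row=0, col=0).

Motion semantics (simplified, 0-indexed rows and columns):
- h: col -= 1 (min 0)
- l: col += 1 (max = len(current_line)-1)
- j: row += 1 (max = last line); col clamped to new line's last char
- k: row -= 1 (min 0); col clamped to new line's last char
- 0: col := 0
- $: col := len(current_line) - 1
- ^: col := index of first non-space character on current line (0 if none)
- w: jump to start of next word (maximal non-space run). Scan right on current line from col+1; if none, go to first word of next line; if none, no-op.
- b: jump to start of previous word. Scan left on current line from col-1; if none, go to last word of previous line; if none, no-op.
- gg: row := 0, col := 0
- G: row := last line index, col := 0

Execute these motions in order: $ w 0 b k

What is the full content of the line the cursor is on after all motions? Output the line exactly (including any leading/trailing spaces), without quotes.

Answer: bird gold

Derivation:
After 1 ($): row=0 col=8 char='d'
After 2 (w): row=1 col=3 char='s'
After 3 (0): row=1 col=0 char='_'
After 4 (b): row=0 col=5 char='g'
After 5 (k): row=0 col=5 char='g'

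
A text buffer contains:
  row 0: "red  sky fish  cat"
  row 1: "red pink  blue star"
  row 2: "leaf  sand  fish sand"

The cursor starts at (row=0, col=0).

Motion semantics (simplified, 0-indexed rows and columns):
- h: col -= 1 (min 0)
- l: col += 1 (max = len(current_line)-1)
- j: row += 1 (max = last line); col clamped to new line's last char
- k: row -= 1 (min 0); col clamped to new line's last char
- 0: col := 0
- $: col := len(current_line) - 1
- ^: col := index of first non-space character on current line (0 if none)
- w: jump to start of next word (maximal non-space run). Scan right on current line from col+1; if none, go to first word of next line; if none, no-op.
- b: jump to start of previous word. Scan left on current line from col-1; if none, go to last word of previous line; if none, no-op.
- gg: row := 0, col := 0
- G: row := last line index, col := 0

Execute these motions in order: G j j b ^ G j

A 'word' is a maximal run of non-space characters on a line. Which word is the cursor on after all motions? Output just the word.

Answer: leaf

Derivation:
After 1 (G): row=2 col=0 char='l'
After 2 (j): row=2 col=0 char='l'
After 3 (j): row=2 col=0 char='l'
After 4 (b): row=1 col=15 char='s'
After 5 (^): row=1 col=0 char='r'
After 6 (G): row=2 col=0 char='l'
After 7 (j): row=2 col=0 char='l'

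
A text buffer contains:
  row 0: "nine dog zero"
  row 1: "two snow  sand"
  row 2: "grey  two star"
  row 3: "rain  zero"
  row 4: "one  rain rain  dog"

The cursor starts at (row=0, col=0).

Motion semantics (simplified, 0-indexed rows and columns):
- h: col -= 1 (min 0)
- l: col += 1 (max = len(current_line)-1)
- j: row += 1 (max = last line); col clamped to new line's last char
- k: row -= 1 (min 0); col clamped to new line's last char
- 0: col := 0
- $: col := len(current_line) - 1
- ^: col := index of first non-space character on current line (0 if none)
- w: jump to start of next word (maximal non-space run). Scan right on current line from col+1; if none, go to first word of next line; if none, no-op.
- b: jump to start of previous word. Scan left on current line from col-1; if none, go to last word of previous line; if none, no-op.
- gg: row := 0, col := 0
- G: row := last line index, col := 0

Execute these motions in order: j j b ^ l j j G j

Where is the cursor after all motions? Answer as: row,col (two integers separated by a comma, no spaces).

After 1 (j): row=1 col=0 char='t'
After 2 (j): row=2 col=0 char='g'
After 3 (b): row=1 col=10 char='s'
After 4 (^): row=1 col=0 char='t'
After 5 (l): row=1 col=1 char='w'
After 6 (j): row=2 col=1 char='r'
After 7 (j): row=3 col=1 char='a'
After 8 (G): row=4 col=0 char='o'
After 9 (j): row=4 col=0 char='o'

Answer: 4,0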